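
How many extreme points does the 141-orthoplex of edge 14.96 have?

The 141-dimensional cross-polytope has 2n = 2·141 = 282 vertices.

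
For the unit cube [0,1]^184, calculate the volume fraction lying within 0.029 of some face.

1 - (1 - 2·0.029)^184 = 1 - 0.942^184 ≈ 0.999983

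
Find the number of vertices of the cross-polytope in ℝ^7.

Each 0-face is the convex hull of 1 vertex, one chosen as ±e_i from each of 1 distinct axis: 2^1·C(7,1) = 14.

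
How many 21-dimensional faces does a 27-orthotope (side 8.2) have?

An n-cube has C(n,k)·2^(n-k) k-faces. Here C(27,21)·2^6 = 296010·64 = 18944640.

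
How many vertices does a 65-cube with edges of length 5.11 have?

Number of vertices = 2^65 = 36893488147419103232.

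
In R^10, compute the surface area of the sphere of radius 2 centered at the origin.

The surface area of an n-ball is 2π^(n/2) r^(n-1) / Γ(n/2). For n=10, r=2: 128·π^5/3 ≈ 13056.8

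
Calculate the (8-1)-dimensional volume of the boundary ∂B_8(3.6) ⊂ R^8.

The surface area of an n-ball is 2π^(n/2) r^(n-1) / Γ(n/2). For n=8, r=3.6: 254446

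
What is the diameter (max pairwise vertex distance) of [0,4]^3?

The space diagonal of an n-cube of side s is s√n. Here 4·√3 ≈ 6.9282.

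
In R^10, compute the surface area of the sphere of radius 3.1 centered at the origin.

The surface area of an n-ball is 2π^(n/2) r^(n-1) / Γ(n/2). For n=10, r=3.1: 674254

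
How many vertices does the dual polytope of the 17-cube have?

Number of vertices = 2n = 34.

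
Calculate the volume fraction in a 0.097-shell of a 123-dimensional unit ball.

V(inner)/V(outer) = ((1-0.097)/1)^123 ≈ 3.545e-06, so the shell fraction is 0.9999964552.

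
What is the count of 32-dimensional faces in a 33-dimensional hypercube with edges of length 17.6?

Number of 32-faces = C(33,32) · 2^(33-32) = 33 · 2 = 66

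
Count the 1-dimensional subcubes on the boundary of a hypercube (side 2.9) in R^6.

An n-cube has C(n,k)·2^(n-k) k-faces. Here C(6,1)·2^5 = 6·32 = 192.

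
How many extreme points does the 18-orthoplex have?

An n-cross-polytope has 2n vertices; here n = 18, giving 36.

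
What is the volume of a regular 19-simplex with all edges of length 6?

V = (6^19 / 19!) · √((19+1) / 2^19) ≈ 3.09392e-05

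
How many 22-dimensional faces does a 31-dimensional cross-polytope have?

Each 22-face is the convex hull of 23 vertices, one chosen as ±e_i from each of 23 distinct axes: 2^23·C(31,23) = 66175421644800.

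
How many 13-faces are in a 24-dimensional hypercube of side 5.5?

Number of 13-faces = C(24,13) · 2^(24-13) = 2496144 · 2048 = 5112102912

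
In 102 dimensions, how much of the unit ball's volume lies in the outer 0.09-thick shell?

1 - (1-0.09)^102 ≈ 0.999934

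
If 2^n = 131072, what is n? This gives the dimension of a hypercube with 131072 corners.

The n-cube has 2^n vertices, and 131072 = 2^17, so n = 17.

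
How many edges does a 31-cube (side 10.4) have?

The 31-cube has n·2^(n-1) = 31·2^30 = 31·1073741824 = 33285996544 edges.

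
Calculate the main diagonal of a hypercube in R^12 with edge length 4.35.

Diagonal = √12 · 4.35 ≈ 15.0688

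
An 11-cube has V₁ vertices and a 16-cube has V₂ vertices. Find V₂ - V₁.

V₁ = 2^11 = 2048. V₂ = 2^16 = 65536. V₂ - V₁ = 63488.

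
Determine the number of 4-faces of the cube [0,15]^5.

An n-cube has C(n,k)·2^(n-k) k-faces. Here C(5,4)·2^1 = 5·2 = 10.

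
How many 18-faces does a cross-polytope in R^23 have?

f_18(23-orthoplex) = 2^19 · (23 choose 19) = 4642570240.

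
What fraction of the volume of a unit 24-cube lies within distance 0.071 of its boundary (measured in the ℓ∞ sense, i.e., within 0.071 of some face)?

The inner cube has side 1-2·0.071 = 0.858 and volume (0.858)^24 ≈ 0.02533, so the shell holds 0.974667 of the volume.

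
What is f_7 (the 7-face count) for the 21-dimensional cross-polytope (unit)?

Each 7-face is the convex hull of 8 vertices, one chosen as ±e_i from each of 8 distinct axes: 2^8·C(21,8) = 52093440.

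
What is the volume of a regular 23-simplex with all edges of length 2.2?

For a regular n-simplex with edge a, V = (a^n / n!)·√((n+1)/2^n). With a=2.2, n=23: V ≈ 4.9146e-18.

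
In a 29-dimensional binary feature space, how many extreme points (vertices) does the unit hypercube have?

Number of vertices = 2^29 = 536870912.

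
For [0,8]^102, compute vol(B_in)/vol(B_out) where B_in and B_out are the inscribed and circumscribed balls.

V_in/V_out = n^(-n/2) = 102^(-102/2) ≈ 3.64243e-103.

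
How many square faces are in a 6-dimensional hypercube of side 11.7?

An n-cube has C(n,k)·2^(n-k) k-faces. Here C(6,2)·2^4 = 15·16 = 240.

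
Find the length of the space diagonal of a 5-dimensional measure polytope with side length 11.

||(11,11,...,11)|| = √(5)·11 ≈ 24.5967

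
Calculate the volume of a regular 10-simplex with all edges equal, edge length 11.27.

For a regular n-simplex with edge a, V = (a^n / n!)·√((n+1)/2^n). With a=11.27, n=10: V ≈ 944.11.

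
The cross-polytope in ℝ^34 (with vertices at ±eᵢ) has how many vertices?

An n-cross-polytope has 2n vertices; here n = 34, giving 68.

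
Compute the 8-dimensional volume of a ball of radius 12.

V = 17915904·π^4 ≈ 1.74517e+09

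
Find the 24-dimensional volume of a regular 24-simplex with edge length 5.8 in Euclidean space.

Volume = 5.8^24 · √(25/2^24) / 24! ≈ 4.13215e-09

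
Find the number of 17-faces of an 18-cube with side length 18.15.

Choose 17 of 18 axes to span the face (C(18,17) = 18 ways), then fix each of the remaining 1 coordinate at one of its two extreme values (2^1 = 2 ways): 18·2 = 36.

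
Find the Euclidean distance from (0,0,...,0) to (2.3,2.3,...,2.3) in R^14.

Diagonal = √14 · 2.3 ≈ 8.60581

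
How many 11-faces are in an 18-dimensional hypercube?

Choose 11 of 18 axes to span the face (C(18,11) = 31824 ways), then fix each of the remaining 7 coordinates at one of its two extreme values (2^7 = 128 ways): 31824·128 = 4073472.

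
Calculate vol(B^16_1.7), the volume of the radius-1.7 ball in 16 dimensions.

Volume = π^{16/2}·(1.7)^16/Γ(9) ≈ 1145.15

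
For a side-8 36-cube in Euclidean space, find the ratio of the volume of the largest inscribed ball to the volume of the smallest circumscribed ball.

V_in/V_out = n^(-n/2) = 36^(-36/2) ≈ 9.69516e-29.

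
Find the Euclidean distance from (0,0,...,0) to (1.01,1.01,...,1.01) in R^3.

The space diagonal of an n-cube of side s is s√n. Here 1.01·√3 ≈ 1.74937.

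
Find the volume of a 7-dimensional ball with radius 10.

The n-ball volume is π^(n/2)·r^n/Γ(n/2+1). With n=7, r=10: V = 32000000·π^3/21 ≈ 4.72477e+07.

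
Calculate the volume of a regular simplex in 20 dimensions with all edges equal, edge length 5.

V_20 = √(21) · 5^20 / (20! · 2^(20/2)) ≈ 1.75422e-07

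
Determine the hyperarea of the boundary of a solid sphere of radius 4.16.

S_3(4.16) = 2·π^(3/2)·(4.16)^2 / Γ(3/2) = 4πr² = 4π·(4.16)² ≈ 217.469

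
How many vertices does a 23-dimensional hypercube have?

An n-cube has 2^n vertices; for n = 23 that is 2^23 = 8388608.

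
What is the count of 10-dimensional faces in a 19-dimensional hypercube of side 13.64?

An n-cube has C(n,k)·2^(n-k) k-faces. Here C(19,10)·2^9 = 92378·512 = 47297536.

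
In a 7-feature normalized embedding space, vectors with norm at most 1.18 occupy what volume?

The n-ball volume is π^(n/2)·r^n/Γ(n/2+1). With n=7, r=1.18: V ≈ 15.0506.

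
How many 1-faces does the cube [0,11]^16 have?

Number of 1-faces = C(16,1)·2^(16-1) = 16·32768 = 524288.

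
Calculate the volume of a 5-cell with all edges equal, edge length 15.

V_4 = √(5) · 15^4 / (4! · 2^(4/2)) ≈ 1179.18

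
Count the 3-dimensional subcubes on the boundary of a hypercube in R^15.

f_3(15-cube) = (15 choose 3) · 2^12 = 1863680.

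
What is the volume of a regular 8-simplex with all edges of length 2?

V_8 = √(9) · 2^8 / (8! · 2^(8/2)) ≈ 0.00119048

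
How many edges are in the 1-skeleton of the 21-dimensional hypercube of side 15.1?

Each of the 2^21 = 2097152 vertices has degree 21; total edges = 21·2^21/2 = 22020096.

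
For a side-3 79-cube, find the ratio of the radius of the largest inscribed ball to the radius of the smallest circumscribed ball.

For an n-cube of any side s, the inradius is s/2 and the circumradius is s√n/2, so the ratio is 1/√79 ≈ 0.112509.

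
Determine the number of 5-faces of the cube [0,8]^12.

f_5(12-cube) = (12 choose 5) · 2^7 = 101376.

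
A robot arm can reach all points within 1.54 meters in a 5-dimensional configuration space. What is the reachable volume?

Volume = π^{5/2}·(1.54)^5/Γ(7/2) ≈ 45.5934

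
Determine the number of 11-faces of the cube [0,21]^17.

An n-cube has C(n,k)·2^(n-k) k-faces. Here C(17,11)·2^6 = 12376·64 = 792064.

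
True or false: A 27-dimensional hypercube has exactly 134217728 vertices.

True. The 27-cube has 2^27 = 134217728 vertices.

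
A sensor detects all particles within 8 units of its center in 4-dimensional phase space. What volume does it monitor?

V = 2048·π^2 ≈ 20212.9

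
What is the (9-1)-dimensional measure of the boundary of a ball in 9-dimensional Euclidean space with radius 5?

S = n·V_n(r)/r = 9·V_9(5)/5 (volume-to-surface relation), giving 2500000·π^4/21 ≈ 1.15963e+07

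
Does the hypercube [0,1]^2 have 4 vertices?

True. The 2-cube has 2^2 = 4 vertices.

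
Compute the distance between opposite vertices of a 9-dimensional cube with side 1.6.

The space diagonal of an n-cube of side s is s√n. Here 1.6·√9 = 4.8.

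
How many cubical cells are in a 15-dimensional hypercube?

An n-cube has C(n,k)·2^(n-k) k-faces. Here C(15,3)·2^12 = 455·4096 = 1863680.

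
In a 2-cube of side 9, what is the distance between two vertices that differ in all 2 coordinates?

The space diagonal of an n-cube of side s is s√n. Here 9·√2 ≈ 12.7279.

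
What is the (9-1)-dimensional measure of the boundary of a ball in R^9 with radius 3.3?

S_9(3.3) = 2·π^(9/2)·(3.3)^8 / Γ(9/2) ≈ 417515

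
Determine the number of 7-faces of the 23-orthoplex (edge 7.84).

Number of 7-faces = 2^(7+1) · C(23,7+1) = 256 · 490314 = 125520384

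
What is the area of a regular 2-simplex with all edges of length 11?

Area = (√3/4) · 11² = 52.3945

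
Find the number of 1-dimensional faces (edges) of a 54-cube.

An n-cube has n·2^(n-1) edges. With n = 54: 54·9007199254740992 = 486388759756013568.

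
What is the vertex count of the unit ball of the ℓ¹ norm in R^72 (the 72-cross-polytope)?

Number of vertices = 2n = 144.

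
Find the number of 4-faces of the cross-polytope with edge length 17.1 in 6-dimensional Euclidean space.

f_4(6-orthoplex) = 2^5 · (6 choose 5) = 192.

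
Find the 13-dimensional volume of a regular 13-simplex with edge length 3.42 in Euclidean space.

V = (3.42^13 / 13!) · √((13+1) / 2^13) ≈ 5.81337e-05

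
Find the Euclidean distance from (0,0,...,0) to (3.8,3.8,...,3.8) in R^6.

Diagonal = √6 · 3.8 ≈ 9.30806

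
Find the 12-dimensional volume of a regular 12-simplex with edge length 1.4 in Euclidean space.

V = (1.4^12 / 12!) · √((12+1) / 2^12) ≈ 6.66793e-09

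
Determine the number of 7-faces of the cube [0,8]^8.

An n-cube has C(n,k)·2^(n-k) k-faces. Here C(8,7)·2^1 = 8·2 = 16.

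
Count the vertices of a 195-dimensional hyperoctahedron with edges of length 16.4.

The 195-dimensional cross-polytope has 2n = 2·195 = 390 vertices.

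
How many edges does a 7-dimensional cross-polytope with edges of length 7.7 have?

Number of 1-faces = 2^(1+1) · C(7,1+1) = 4 · 21 = 84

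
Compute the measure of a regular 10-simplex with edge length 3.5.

For a regular n-simplex with edge a, V = (a^n / n!)·√((n+1)/2^n). With a=3.5, n=10: V ≈ 0.00787887.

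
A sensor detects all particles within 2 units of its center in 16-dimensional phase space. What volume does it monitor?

The n-ball volume is π^(n/2)·r^n/Γ(n/2+1). With n=16, r=2: V = 512·π^8/315 ≈ 15422.6.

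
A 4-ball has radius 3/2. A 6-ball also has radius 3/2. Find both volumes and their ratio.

V_4(1.5) ≈ 24.9824. V_6(1.5) ≈ 58.8635. Ratio V_4/V_6 ≈ 0.4244.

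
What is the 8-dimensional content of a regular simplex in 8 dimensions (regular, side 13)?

For a regular n-simplex with edge a, V = (a^n / n!)·√((n+1)/2^n). With a=13, n=8: V ≈ 3793.39.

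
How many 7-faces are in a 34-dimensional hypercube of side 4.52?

Number of 7-faces = C(34,7) · 2^(34-7) = 5379616 · 134217728 = 722039837032448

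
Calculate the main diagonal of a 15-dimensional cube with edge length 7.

d = √(7² + 7² + ... + 7²) [15 terms] = √(15·7²) = 7√15 ≈ 27.1109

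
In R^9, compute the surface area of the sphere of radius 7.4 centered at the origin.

|∂B_9(7.4)| ≈ 2.6694e+08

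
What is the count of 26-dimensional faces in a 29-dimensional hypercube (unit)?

Number of 26-faces = C(29,26) · 2^(29-26) = 3654 · 8 = 29232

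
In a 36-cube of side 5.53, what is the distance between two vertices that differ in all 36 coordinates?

||(5.53,5.53,...,5.53)|| = √(36)·5.53 = 33.18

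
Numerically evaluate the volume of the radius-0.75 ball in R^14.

V_14(0.75) = π^(14/2) · (0.75)^14 / Γ(14/2 + 1) ≈ 0.0106777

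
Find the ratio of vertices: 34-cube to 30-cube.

The 34-cube has 2^34 = 17179869184 vertices. The 30-cube has 2^30 = 1073741824 vertices. Ratio: 17179869184/1073741824 = 16.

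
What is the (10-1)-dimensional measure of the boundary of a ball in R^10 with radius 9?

The surface area of an n-ball is 2π^(n/2) r^(n-1) / Γ(n/2). For n=10, r=9: 129140163·π^5/4 ≈ 9.87986e+09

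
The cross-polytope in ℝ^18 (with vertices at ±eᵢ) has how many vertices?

The vertices are ±e_1, ..., ±e_18, so there are 2·18 = 36.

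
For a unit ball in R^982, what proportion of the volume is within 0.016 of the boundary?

V(inner)/V(outer) = ((1-0.016)/1)^982 ≈ 1.322e-07, so the shell fraction is 0.9999998678.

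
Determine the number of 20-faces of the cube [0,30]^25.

f_20(25-cube) = (25 choose 20) · 2^5 = 1700160.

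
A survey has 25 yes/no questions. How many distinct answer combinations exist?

Number of vertices = 2^25 = 33554432.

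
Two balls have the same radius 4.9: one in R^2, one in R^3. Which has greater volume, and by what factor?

V_2(4.9) ≈ 75.4296, V_3(4.9) ≈ 492.807. The 3-ball is larger by a factor of 6.533.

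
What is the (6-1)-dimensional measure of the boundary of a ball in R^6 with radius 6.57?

|∂B_6(6.57)| ≈ 379557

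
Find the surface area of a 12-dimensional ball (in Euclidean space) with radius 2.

The surface area of an n-ball is 2π^(n/2) r^(n-1) / Γ(n/2). For n=12, r=2: 512·π^6/15 ≈ 32815.4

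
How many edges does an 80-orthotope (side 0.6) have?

An n-cube has n·2^(n-1) edges. With n = 80: 80·604462909807314587353088 = 48357032784585166988247040.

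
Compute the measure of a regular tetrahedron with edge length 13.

Volume = (√2/12) · 13³ = 258.919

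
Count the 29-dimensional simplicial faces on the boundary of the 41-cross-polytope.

f_29(41-orthoplex) = 2^30 · (41 choose 30) = 3392446456378949632.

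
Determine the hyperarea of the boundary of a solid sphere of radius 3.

The surface area of an n-ball is 2π^(n/2) r^(n-1) / Γ(n/2). For n=3, r=3: 4πr² = 4π·(3)² ≈ 113.097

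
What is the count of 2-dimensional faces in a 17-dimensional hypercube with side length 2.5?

Choose 2 of 17 axes to span the face (C(17,2) = 136 ways), then fix each of the remaining 15 coordinates at one of its two extreme values (2^15 = 32768 ways): 136·32768 = 4456448.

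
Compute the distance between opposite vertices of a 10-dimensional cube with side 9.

||(9,9,...,9)|| = √(10)·9 ≈ 28.4605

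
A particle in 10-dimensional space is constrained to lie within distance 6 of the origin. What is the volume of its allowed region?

The n-ball volume is π^(n/2)·r^n/Γ(n/2+1). With n=10, r=6: V = 2519424·π^5/5 ≈ 1.54199e+08.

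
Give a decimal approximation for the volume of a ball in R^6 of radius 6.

V = 7776·π^3 ≈ 241105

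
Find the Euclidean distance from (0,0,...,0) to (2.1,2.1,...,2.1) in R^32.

The space diagonal of an n-cube of side s is s√n. Here 2.1·√32 ≈ 11.8794.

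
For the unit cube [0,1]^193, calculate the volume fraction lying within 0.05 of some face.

The inner cube has side 1-2·0.05 = 0.9 and volume (0.9)^193 ≈ 1.475e-09, so the shell holds 0.9999999985 of the volume.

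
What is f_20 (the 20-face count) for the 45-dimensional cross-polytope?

Each 20-face is the convex hull of 21 vertices, one chosen as ±e_i from each of 21 distinct axes: 2^21·C(45,21) = 7913929703738572800.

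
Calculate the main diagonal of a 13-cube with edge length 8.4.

||(8.4,8.4,...,8.4)|| = √(13)·8.4 ≈ 30.2866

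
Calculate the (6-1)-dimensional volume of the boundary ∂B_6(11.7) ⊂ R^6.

The surface area of an n-ball is 2π^(n/2) r^(n-1) / Γ(n/2). For n=6, r=11.7: 6.79797e+06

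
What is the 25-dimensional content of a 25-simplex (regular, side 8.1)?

V = (8.1^25 / 25!) · √((25+1) / 2^25) ≈ 2.92477e-06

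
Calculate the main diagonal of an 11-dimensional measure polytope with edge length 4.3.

The space diagonal of an n-cube of side s is s√n. Here 4.3·√11 ≈ 14.2615.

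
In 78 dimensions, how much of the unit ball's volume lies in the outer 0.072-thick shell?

Shell fraction = 1 - (1-0.072)^78 ≈ 0.997057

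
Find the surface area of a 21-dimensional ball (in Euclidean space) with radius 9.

|∂B_21(9)| = 307393813088254199808·π^10/8083075 ≈ 3.56137e+18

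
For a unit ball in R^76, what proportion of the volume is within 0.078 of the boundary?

Shell fraction = 1 - (1-0.078)^76 ≈ 0.997913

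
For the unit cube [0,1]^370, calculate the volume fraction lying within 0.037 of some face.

The inner cube has side 1-2·0.037 = 0.926 and volume (0.926)^370 ≈ 4.427e-13, so the shell holds 1 - 4.427e-13 of the volume.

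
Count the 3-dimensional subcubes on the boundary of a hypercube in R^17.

An n-cube has C(n,k)·2^(n-k) k-faces. Here C(17,3)·2^14 = 680·16384 = 11141120.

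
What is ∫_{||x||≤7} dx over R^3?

The n-ball volume is π^(n/2)·r^n/Γ(n/2+1). With n=3, r=7: V = 1372·π/3 ≈ 1436.76.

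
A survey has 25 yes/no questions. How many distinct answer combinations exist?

The 25-cube has 2^25 = 33554432 vertices.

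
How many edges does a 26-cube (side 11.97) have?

Number of 1-faces = C(26,1)·2^(26-1) = 26·33554432 = 872415232.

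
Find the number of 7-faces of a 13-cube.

f_7(13-cube) = (13 choose 7) · 2^6 = 109824.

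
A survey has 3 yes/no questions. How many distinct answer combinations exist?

An n-cube has 2^n vertices; for n = 3 that is 2^3 = 8.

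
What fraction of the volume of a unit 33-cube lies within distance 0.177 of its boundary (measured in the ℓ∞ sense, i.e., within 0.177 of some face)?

Shell fraction = 1 - (1-0.354)^33 ≈ 0.9999994534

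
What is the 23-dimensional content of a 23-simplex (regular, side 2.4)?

V = (2.4^23 / 23!) · √((23+1) / 2^23) ≈ 3.63601e-17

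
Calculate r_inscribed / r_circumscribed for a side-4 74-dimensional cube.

r_in / r_out = (4/2) / (4√74/2) = 1/√74 ≈ 0.116248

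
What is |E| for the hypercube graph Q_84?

Number of 1-faces = C(84,1)·2^(84-1) = 84·9671406556917033397649408 = 812398150781030805402550272.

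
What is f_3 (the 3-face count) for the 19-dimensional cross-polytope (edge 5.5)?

An n-cross-polytope has 2^(k+1)·C(n,k+1) k-faces. Here 2^4·C(19,4) = 16·3876 = 62016.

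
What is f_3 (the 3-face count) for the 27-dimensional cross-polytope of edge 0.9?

An n-cross-polytope has 2^(k+1)·C(n,k+1) k-faces. Here 2^4·C(27,4) = 16·17550 = 280800.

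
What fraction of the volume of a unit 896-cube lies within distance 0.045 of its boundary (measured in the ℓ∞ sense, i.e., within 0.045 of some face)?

Shell fraction = 1 - (1-0.09)^896 ≈ 1 - 2e-37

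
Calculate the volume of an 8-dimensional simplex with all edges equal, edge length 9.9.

Volume = 9.9^8 · √(9/2^8) / 8! ≈ 429.104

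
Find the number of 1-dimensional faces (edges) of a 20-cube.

The 20-cube has n·2^(n-1) = 20·2^19 = 20·524288 = 10485760 edges.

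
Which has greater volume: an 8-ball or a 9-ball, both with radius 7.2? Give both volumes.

V_8(7.2) ≈ 2.93122e+07. V_9(7.2) ≈ 1.71518e+08. The 9-ball is larger.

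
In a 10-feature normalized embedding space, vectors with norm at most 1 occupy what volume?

V_10(1) = π^(10/2) · (1)^10 / Γ(10/2 + 1) = π^5/120 ≈ 2.55016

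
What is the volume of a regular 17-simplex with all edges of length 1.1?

V = (1.1^17 / 17!) · √((17+1) / 2^17) ≈ 1.66528e-16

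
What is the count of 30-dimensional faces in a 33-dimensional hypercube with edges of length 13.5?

Number of 30-faces = C(33,30) · 2^(33-30) = 5456 · 8 = 43648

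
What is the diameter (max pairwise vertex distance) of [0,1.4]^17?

d = √(1.4² + 1.4² + ... + 1.4²) [17 terms] = √(17·1.4²) = 1.4√17 ≈ 5.77235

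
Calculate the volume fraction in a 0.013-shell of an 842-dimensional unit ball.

Shell fraction = 1 - (1-0.013)^842 ≈ 0.999984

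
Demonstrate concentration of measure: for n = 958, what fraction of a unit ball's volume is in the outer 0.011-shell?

1 - (1-0.011)^958 ≈ 0.999975 ≈ 99.997499%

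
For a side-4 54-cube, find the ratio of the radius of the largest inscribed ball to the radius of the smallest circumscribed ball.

r_in = 4/2 (half the side); r_out = 4√54/2 (half the diagonal). Ratio = 1/√54 ≈ 0.136083.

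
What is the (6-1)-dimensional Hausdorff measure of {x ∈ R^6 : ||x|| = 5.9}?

S_6(5.9) = 2·π^(6/2)·(5.9)^5 / Γ(6/2) ≈ 221671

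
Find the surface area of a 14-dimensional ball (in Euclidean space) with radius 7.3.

S = n·V_n(r)/r = 14·V_14(7.3)/7.3 (volume-to-surface relation), giving 1.40263e+12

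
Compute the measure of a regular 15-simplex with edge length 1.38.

For a regular n-simplex with edge a, V = (a^n / n!)·√((n+1)/2^n). With a=1.38, n=15: V ≈ 2.11847e-12.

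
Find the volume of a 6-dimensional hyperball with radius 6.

Volume = π^{6/2}·(6)^6/Γ(4) = 7776·π^3 ≈ 241105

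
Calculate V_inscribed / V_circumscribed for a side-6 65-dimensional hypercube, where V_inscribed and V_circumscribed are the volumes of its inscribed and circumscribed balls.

The radii are 6/2 and 6√65/2, so the volume ratio is (1/√65)^65 = 65^{-65/2} ≈ 1.20314e-59.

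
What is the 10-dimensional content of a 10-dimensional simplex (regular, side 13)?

Volume = 13^10 · √(11/2^10) / 10! ≈ 3937.47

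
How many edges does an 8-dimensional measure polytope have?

The 8-cube has n·2^(n-1) = 8·2^7 = 8·128 = 1024 edges.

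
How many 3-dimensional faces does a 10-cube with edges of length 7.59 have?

Choose 3 of 10 axes to span the face (C(10,3) = 120 ways), then fix each of the remaining 7 coordinates at one of its two extreme values (2^7 = 128 ways): 120·128 = 15360.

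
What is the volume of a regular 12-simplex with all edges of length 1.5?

For a regular n-simplex with edge a, V = (a^n / n!)·√((n+1)/2^n). With a=1.5, n=12: V ≈ 1.52598e-08.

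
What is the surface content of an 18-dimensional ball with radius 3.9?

S_18(3.9) = 2·π^(18/2)·(3.9)^17 / Γ(18/2) ≈ 1.6518e+10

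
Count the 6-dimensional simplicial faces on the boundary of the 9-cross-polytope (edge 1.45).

Each 6-face is the convex hull of 7 vertices, one chosen as ±e_i from each of 7 distinct axes: 2^7·C(9,7) = 4608.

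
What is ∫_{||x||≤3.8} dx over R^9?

The n-ball volume is π^(n/2)·r^n/Γ(n/2+1). With n=9, r=3.8: V ≈ 544967.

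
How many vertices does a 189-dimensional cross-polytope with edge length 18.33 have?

The 189-dimensional cross-polytope has 2n = 2·189 = 378 vertices.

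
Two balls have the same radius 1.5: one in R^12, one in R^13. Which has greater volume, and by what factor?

V_12(1.5) ≈ 173.245, V_13(1.5) ≈ 177.226. The 13-ball is larger by a factor of 1.023.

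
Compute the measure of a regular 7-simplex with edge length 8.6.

For a regular n-simplex with edge a, V = (a^n / n!)·√((n+1)/2^n). With a=8.6, n=7: V ≈ 172.583.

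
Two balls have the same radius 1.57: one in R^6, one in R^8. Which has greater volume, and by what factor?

V_6(1.57) ≈ 77.392, V_8(1.57) ≈ 149.825. The 8-ball is larger by a factor of 1.936.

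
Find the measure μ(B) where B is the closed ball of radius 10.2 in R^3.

The n-ball volume is π^(n/2)·r^n/Γ(n/2+1). With n=3, r=10.2: V ≈ 4445.18.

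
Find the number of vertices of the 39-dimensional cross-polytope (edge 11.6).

An n-cross-polytope has 2n vertices; here n = 39, giving 78.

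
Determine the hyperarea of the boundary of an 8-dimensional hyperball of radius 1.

S = n·V_n(r)/r = 8·V_8(1)/1 (volume-to-surface relation), giving π^4/3 ≈ 32.4697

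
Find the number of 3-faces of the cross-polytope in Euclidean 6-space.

Number of 3-faces = 2^(3+1) · C(6,3+1) = 16 · 15 = 240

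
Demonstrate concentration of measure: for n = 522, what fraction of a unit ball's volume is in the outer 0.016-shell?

1 - (1-0.016)^522 ≈ 0.999779 ≈ 99.9779%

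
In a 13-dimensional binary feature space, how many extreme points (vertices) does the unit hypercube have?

Number of vertices = 2^13 = 8192.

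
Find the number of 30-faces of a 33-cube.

Choose 30 of 33 axes to span the face (C(33,30) = 5456 ways), then fix each of the remaining 3 coordinates at one of its two extreme values (2^3 = 8 ways): 5456·8 = 43648.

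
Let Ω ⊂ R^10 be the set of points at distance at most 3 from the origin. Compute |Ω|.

V_10(3) = π^(10/2) · (3)^10 / Γ(10/2 + 1) = 19683·π^5/40 ≈ 150585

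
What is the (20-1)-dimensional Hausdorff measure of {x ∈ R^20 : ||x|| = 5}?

The surface area of an n-ball is 2π^(n/2) r^(n-1) / Γ(n/2). For n=20, r=5: 3814697265625·π^10/36288 ≈ 9.84455e+12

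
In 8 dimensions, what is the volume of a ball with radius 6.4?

The n-ball volume is π^(n/2)·r^n/Γ(n/2+1). With n=8, r=6.4: V ≈ 1.14243e+07.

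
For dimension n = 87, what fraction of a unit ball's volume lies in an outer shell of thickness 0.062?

1 - (1-0.062)^87 ≈ 0.996184 ≈ 99.62%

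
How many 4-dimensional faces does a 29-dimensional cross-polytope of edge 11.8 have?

An n-cross-polytope has 2^(k+1)·C(n,k+1) k-faces. Here 2^5·C(29,5) = 32·118755 = 3800160.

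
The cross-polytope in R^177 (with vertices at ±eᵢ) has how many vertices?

The vertices are ±e_1, ..., ±e_177, so there are 2·177 = 354.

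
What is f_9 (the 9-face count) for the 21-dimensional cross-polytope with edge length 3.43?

f_9(21-orthoplex) = 2^10 · (21 choose 10) = 361181184.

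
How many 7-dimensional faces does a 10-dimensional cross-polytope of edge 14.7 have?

Each 7-face is the convex hull of 8 vertices, one chosen as ±e_i from each of 8 distinct axes: 2^8·C(10,8) = 11520.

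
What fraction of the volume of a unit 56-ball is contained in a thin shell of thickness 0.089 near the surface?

V(inner)/V(outer) = ((1-0.089)/1)^56 ≈ 0.005408, so the shell fraction is 0.994592.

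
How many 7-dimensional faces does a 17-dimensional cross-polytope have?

An n-cross-polytope has 2^(k+1)·C(n,k+1) k-faces. Here 2^8·C(17,8) = 256·24310 = 6223360.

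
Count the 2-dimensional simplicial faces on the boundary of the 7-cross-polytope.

Number of 2-faces = 2^(2+1) · C(7,2+1) = 8 · 35 = 280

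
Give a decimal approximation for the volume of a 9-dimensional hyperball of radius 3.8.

The n-ball volume is π^(n/2)·r^n/Γ(n/2+1). With n=9, r=3.8: V ≈ 544967.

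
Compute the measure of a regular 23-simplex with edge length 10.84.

For a regular n-simplex with edge a, V = (a^n / n!)·√((n+1)/2^n). With a=10.84, n=23: V ≈ 0.0418254.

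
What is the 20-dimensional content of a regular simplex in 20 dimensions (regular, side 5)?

For a regular n-simplex with edge a, V = (a^n / n!)·√((n+1)/2^n). With a=5, n=20: V ≈ 1.75422e-07.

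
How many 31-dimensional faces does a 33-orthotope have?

f_31(33-cube) = (33 choose 31) · 2^2 = 2112.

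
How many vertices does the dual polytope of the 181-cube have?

The vertices are ±e_1, ..., ±e_181, so there are 2·181 = 362.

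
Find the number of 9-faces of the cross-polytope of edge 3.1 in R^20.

f_9(20-orthoplex) = 2^10 · (20 choose 10) = 189190144.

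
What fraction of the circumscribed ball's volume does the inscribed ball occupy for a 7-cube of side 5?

The radii are 5/2 and 5√7/2, so the volume ratio is (1/√7)^7 = 7^{-7/2} ≈ 0.00110194.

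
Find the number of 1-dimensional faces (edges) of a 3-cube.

Each of the 2^3 = 8 vertices has degree 3; total edges = 3·2^3/2 = 12.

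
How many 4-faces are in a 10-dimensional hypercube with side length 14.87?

Choose 4 of 10 axes to span the face (C(10,4) = 210 ways), then fix each of the remaining 6 coordinates at one of its two extreme values (2^6 = 64 ways): 210·64 = 13440.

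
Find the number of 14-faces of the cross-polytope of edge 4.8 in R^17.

An n-cross-polytope has 2^(k+1)·C(n,k+1) k-faces. Here 2^15·C(17,15) = 32768·136 = 4456448.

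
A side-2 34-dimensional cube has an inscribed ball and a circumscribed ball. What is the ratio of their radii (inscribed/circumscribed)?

For an n-cube of any side s, the inradius is s/2 and the circumradius is s√n/2, so the ratio is 1/√34 ≈ 0.171499.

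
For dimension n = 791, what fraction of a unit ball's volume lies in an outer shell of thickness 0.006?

1 - (1-0.006)^791 ≈ 0.991437 ≈ 99.14%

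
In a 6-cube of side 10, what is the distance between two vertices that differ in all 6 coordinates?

d = √(10² + 10² + ... + 10²) [6 terms] = √(6·10²) = 10√6 ≈ 24.4949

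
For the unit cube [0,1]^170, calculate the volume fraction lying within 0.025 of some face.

The inner cube has side 1-2·0.025 = 0.95 and volume (0.95)^170 ≈ 0.0001633, so the shell holds 0.999837 of the volume.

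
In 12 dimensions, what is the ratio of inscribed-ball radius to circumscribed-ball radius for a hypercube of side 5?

Ratio = (s/2)/(s√12/2) = 12^(-1/2) ≈ 0.288675.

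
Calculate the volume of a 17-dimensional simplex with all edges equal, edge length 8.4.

V_17 = √(18) · 8.4^17 / (17! · 2^(17/2)) ≈ 0.170044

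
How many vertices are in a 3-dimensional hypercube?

An n-cube has C(n,k)·2^(n-k) k-faces. Here C(3,0)·2^3 = 1·8 = 8.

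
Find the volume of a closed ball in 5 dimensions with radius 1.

The n-ball volume is π^(n/2)·r^n/Γ(n/2+1). With n=5, r=1: V = 8·π^2/15 ≈ 5.26379.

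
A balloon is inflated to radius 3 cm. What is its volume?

The n-ball volume is π^(n/2)·r^n/Γ(n/2+1). With n=3, r=3: V = 36·π ≈ 113.097.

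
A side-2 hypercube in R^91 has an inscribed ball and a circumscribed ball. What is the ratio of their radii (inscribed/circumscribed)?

r_in / r_out = (2/2) / (2√91/2) = 1/√91 ≈ 0.104828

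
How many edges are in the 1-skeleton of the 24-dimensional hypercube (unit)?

An n-cube has n·2^(n-1) edges. With n = 24: 24·8388608 = 201326592.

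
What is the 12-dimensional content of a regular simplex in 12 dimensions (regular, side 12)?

Volume = 12^12 · √(13/2^12) / 12! ≈ 1048.65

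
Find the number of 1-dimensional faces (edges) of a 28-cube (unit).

An n-cube has n·2^(n-1) edges. With n = 28: 28·134217728 = 3758096384.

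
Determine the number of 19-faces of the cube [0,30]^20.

f_19(20-cube) = (20 choose 19) · 2^1 = 40.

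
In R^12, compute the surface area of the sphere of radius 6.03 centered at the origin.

S = n·V_n(r)/r = 12·V_12(6.03)/6.03 (volume-to-surface relation), giving 6.14099e+09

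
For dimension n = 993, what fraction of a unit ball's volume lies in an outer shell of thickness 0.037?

1 - (1-0.037)^993 ≈ 1 - 5.507e-17 ≈ 100.000000%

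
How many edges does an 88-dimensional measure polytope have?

Number of 1-faces = C(88,1)·2^(88-1) = 88·154742504910672534362390528 = 13617340432139183023890366464.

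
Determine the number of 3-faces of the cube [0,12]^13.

Number of 3-faces = C(13,3) · 2^(13-3) = 286 · 1024 = 292864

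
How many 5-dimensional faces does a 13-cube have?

Choose 5 of 13 axes to span the face (C(13,5) = 1287 ways), then fix each of the remaining 8 coordinates at one of its two extreme values (2^8 = 256 ways): 1287·256 = 329472.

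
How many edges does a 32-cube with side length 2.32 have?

Each of the 2^32 = 4294967296 vertices has degree 32; total edges = 32·2^32/2 = 68719476736.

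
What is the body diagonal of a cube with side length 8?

Diagonal = √3 · 8 ≈ 13.8564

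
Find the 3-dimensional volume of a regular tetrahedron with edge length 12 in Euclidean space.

Volume = (√2/12) · 12³ = 203.647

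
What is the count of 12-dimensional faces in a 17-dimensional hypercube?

An n-cube has C(n,k)·2^(n-k) k-faces. Here C(17,12)·2^5 = 6188·32 = 198016.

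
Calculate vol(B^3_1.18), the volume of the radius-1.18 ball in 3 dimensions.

The n-ball volume is π^(n/2)·r^n/Γ(n/2+1). With n=3, r=1.18: V ≈ 6.88232.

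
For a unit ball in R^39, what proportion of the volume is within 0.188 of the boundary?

1 - (1-0.188)^39 ≈ 0.999703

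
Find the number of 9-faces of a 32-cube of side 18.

f_9(32-cube) = (32 choose 9) · 2^23 = 235290388070400.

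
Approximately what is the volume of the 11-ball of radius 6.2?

V_11(6.2) = π^(11/2) · (6.2)^11 / Γ(11/2 + 1) ≈ 9.80423e+08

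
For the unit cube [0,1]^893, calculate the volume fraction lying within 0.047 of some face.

1 - (1 - 2·0.047)^893 = 1 - 0.906^893 ≈ 1 - 5.194e-39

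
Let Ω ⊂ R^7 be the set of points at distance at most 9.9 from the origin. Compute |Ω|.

Volume = π^{7/2}·(9.9)^7/Γ(9/2) ≈ 4.40379e+07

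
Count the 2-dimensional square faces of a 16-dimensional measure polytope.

Choose 2 of 16 axes to span the face (C(16,2) = 120 ways), then fix each of the remaining 14 coordinates at one of its two extreme values (2^14 = 16384 ways): 120·16384 = 1966080.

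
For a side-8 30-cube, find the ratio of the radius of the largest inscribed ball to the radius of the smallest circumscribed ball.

For an n-cube of any side s, the inradius is s/2 and the circumradius is s√n/2, so the ratio is 1/√30 ≈ 0.182574.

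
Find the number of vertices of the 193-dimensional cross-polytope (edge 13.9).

The 193-dimensional cross-polytope has 2n = 2·193 = 386 vertices.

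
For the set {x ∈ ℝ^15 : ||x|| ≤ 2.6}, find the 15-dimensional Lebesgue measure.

The n-ball volume is π^(n/2)·r^n/Γ(n/2+1). With n=15, r=2.6: V ≈ 639779.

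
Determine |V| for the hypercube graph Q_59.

An n-cube has 2^n vertices; for n = 59 that is 2^59 = 576460752303423488.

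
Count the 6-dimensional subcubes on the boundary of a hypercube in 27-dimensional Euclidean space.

f_6(27-cube) = (27 choose 6) · 2^21 = 620777963520.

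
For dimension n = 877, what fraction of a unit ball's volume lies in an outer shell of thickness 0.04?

1 - (1-0.04)^877 ≈ 1 - 2.831e-16 ≈ (100 - 3.33e-14)%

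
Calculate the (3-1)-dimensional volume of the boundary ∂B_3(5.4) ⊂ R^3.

S_3(5.4) = 2·π^(3/2)·(5.4)^2 / Γ(3/2) = 4πr² = 4π·(5.4)² ≈ 366.435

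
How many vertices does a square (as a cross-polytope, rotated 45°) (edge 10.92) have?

The 2-dimensional cross-polytope has 2n = 2·2 = 4 vertices.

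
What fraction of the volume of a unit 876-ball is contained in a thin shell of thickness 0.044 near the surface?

V(inner)/V(outer) = ((1-0.044)/1)^876 ≈ 7.605e-18, so the shell fraction is 1 - 7.605e-18.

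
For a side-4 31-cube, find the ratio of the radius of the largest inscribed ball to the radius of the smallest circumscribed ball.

Ratio = (s/2)/(s√31/2) = 31^(-1/2) ≈ 0.179605.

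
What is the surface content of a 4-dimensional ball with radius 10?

The surface area of an n-ball is 2π^(n/2) r^(n-1) / Γ(n/2). For n=4, r=10: 2000·π^2 ≈ 19739.2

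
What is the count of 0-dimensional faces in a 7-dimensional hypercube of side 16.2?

Number of 0-faces = C(7,0) · 2^(7-0) = 1 · 128 = 128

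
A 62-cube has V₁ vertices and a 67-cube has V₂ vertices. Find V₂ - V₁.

V₁ = 2^62 = 4611686018427387904. V₂ = 2^67 = 147573952589676412928. V₂ - V₁ = 142962266571249025024.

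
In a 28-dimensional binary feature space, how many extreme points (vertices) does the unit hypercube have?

The 28-cube has 2^28 = 268435456 vertices.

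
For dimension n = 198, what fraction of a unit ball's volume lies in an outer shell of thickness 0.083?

1 - (1-0.083)^198 ≈ 0.9999999646 ≈ 99.999996%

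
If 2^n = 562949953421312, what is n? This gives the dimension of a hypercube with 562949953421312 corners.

2^n = 562949953421312 ⇒ n = log_2(562949953421312) = 49.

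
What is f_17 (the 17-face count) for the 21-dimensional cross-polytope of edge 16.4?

An n-cross-polytope has 2^(k+1)·C(n,k+1) k-faces. Here 2^18·C(21,18) = 262144·1330 = 348651520.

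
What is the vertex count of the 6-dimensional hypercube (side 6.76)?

Number of vertices = 2^6 = 64.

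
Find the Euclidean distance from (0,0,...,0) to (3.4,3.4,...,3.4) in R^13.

Diagonal = √13 · 3.4 ≈ 12.2589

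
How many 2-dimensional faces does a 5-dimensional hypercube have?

Number of 2-faces = C(5,2) · 2^(5-2) = 10 · 8 = 80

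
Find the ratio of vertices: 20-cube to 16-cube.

The 20-cube has 2^20 = 1048576 vertices. The 16-cube has 2^16 = 65536 vertices. Ratio: 1048576/65536 = 16.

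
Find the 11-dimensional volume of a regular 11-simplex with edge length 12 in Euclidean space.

V = (12^11 / 11!) · √((11+1) / 2^11) ≈ 1424.83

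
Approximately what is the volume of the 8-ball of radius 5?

The n-ball volume is π^(n/2)·r^n/Γ(n/2+1). With n=8, r=5: V = 390625·π^4/24 ≈ 1.58543e+06.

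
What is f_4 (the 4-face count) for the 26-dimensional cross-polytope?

f_4(26-orthoplex) = 2^5 · (26 choose 5) = 2104960.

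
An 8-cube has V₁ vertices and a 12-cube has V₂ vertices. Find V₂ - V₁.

V₁ = 2^8 = 256. V₂ = 2^12 = 4096. V₂ - V₁ = 3840.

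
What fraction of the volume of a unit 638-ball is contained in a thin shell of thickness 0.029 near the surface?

V(inner)/V(outer) = ((1-0.029)/1)^638 ≈ 7.012e-09, so the shell fraction is 0.999999993.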